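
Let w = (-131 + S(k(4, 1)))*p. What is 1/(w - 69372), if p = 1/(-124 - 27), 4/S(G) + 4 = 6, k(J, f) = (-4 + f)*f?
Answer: -151/10475043 ≈ -1.4415e-5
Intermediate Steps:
k(J, f) = f*(-4 + f)
S(G) = 2 (S(G) = 4/(-4 + 6) = 4/2 = 4*(½) = 2)
p = -1/151 (p = 1/(-151) = -1/151 ≈ -0.0066225)
w = 129/151 (w = (-131 + 2)*(-1/151) = -129*(-1/151) = 129/151 ≈ 0.85430)
1/(w - 69372) = 1/(129/151 - 69372) = 1/(-10475043/151) = -151/10475043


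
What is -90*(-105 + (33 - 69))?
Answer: 12690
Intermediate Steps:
-90*(-105 + (33 - 69)) = -90*(-105 - 36) = -90*(-141) = 12690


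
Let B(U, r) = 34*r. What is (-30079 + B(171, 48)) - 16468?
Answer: -44915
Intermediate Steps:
(-30079 + B(171, 48)) - 16468 = (-30079 + 34*48) - 16468 = (-30079 + 1632) - 16468 = -28447 - 16468 = -44915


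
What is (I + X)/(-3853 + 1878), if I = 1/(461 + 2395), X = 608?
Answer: -1736449/5640600 ≈ -0.30785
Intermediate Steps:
I = 1/2856 ≈ 0.00035014
(I + X)/(-3853 + 1878) = (1/2856 + 608)/(-3853 + 1878) = (1736449/2856)/(-1975) = (1736449/2856)*(-1/1975) = -1736449/5640600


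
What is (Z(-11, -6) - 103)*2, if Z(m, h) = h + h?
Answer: -230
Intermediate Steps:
Z(m, h) = 2*h
(Z(-11, -6) - 103)*2 = (2*(-6) - 103)*2 = (-12 - 103)*2 = -115*2 = -230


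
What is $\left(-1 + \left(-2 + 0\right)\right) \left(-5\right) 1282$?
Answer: $19230$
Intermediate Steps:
$\left(-1 + \left(-2 + 0\right)\right) \left(-5\right) 1282 = \left(-1 - 2\right) \left(-5\right) 1282 = \left(-3\right) \left(-5\right) 1282 = 15 \cdot 1282 = 19230$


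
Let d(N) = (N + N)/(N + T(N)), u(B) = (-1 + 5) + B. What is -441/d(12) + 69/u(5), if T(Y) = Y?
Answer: -1300/3 ≈ -433.33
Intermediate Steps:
u(B) = 4 + B
d(N) = 1 (d(N) = (N + N)/(N + N) = (2*N)/((2*N)) = (2*N)*(1/(2*N)) = 1)
-441/d(12) + 69/u(5) = -441/1 + 69/(4 + 5) = -441*1 + 69/9 = -441 + 69*(⅑) = -441 + 23/3 = -1300/3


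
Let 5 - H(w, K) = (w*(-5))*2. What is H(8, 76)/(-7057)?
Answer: -85/7057 ≈ -0.012045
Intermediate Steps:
H(w, K) = 5 + 10*w (H(w, K) = 5 - w*(-5)*2 = 5 - (-5*w)*2 = 5 - (-10)*w = 5 + 10*w)
H(8, 76)/(-7057) = (5 + 10*8)/(-7057) = (5 + 80)*(-1/7057) = 85*(-1/7057) = -85/7057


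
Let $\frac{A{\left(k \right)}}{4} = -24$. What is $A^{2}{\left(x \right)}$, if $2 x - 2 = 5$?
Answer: $9216$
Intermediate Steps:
$x = \frac{7}{2}$ ($x = 1 + \frac{1}{2} \cdot 5 = 1 + \frac{5}{2} = \frac{7}{2} \approx 3.5$)
$A{\left(k \right)} = -96$ ($A{\left(k \right)} = 4 \left(-24\right) = -96$)
$A^{2}{\left(x \right)} = \left(-96\right)^{2} = 9216$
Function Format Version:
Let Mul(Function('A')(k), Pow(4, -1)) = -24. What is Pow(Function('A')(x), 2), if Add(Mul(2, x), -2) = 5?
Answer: 9216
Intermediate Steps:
x = Rational(7, 2) (x = Add(1, Mul(Rational(1, 2), 5)) = Add(1, Rational(5, 2)) = Rational(7, 2) ≈ 3.5000)
Function('A')(k) = -96 (Function('A')(k) = Mul(4, -24) = -96)
Pow(Function('A')(x), 2) = Pow(-96, 2) = 9216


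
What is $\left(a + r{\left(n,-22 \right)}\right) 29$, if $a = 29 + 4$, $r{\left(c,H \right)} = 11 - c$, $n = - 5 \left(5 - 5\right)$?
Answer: $1276$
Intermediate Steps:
$n = 0$ ($n = \left(-5\right) 0 = 0$)
$a = 33$
$\left(a + r{\left(n,-22 \right)}\right) 29 = \left(33 + \left(11 - 0\right)\right) 29 = \left(33 + \left(11 + 0\right)\right) 29 = \left(33 + 11\right) 29 = 44 \cdot 29 = 1276$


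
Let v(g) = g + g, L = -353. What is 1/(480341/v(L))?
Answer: -706/480341 ≈ -0.0014698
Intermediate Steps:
v(g) = 2*g
1/(480341/v(L)) = 1/(480341/((2*(-353)))) = 1/(480341/(-706)) = 1/(480341*(-1/706)) = 1/(-480341/706) = -706/480341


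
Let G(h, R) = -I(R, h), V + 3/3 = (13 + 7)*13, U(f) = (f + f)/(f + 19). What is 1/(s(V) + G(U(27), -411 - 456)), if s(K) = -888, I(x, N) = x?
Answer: -1/21 ≈ -0.047619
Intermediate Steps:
U(f) = 2*f/(19 + f) (U(f) = (2*f)/(19 + f) = 2*f/(19 + f))
V = 259 (V = -1 + (13 + 7)*13 = -1 + 20*13 = -1 + 260 = 259)
G(h, R) = -R
1/(s(V) + G(U(27), -411 - 456)) = 1/(-888 - (-411 - 456)) = 1/(-888 - 1*(-867)) = 1/(-888 + 867) = 1/(-21) = -1/21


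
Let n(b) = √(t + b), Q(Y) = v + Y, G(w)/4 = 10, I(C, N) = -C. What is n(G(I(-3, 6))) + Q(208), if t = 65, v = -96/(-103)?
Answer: 21520/103 + √105 ≈ 219.18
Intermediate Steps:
v = 96/103 (v = -96*(-1/103) = 96/103 ≈ 0.93204)
G(w) = 40 (G(w) = 4*10 = 40)
Q(Y) = 96/103 + Y
n(b) = √(65 + b)
n(G(I(-3, 6))) + Q(208) = √(65 + 40) + (96/103 + 208) = √105 + 21520/103 = 21520/103 + √105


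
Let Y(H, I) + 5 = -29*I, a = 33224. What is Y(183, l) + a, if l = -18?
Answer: 33741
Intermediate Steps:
Y(H, I) = -5 - 29*I
Y(183, l) + a = (-5 - 29*(-18)) + 33224 = (-5 + 522) + 33224 = 517 + 33224 = 33741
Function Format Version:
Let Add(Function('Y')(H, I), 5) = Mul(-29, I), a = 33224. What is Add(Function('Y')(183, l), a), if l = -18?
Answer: 33741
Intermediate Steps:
Function('Y')(H, I) = Add(-5, Mul(-29, I))
Add(Function('Y')(183, l), a) = Add(Add(-5, Mul(-29, -18)), 33224) = Add(Add(-5, 522), 33224) = Add(517, 33224) = 33741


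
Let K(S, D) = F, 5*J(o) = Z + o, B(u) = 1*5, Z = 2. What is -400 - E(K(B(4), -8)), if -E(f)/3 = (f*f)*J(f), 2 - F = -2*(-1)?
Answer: -400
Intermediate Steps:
B(u) = 5
J(o) = ⅖ + o/5 (J(o) = (2 + o)/5 = ⅖ + o/5)
F = 0 (F = 2 - (-2)*(-1) = 2 - 1*2 = 2 - 2 = 0)
K(S, D) = 0
E(f) = -3*f²*(⅖ + f/5) (E(f) = -3*f*f*(⅖ + f/5) = -3*f²*(⅖ + f/5))
-400 - E(K(B(4), -8)) = -400 - 3*0²*(-2 - 1*0)/5 = -400 - 3*0*(-2 + 0)/5 = -400 - 3*0*(-2)/5 = -400 - 1*0 = -400 + 0 = -400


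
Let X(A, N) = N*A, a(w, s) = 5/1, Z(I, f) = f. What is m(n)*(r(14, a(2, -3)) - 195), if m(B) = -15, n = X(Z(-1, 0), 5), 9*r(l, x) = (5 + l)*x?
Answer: 8300/3 ≈ 2766.7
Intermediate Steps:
a(w, s) = 5 (a(w, s) = 5*1 = 5)
X(A, N) = A*N
r(l, x) = x*(5 + l)/9 (r(l, x) = ((5 + l)*x)/9 = (x*(5 + l))/9 = x*(5 + l)/9)
n = 0 (n = 0*5 = 0)
m(n)*(r(14, a(2, -3)) - 195) = -15*((⅑)*5*(5 + 14) - 195) = -15*((⅑)*5*19 - 195) = -15*(95/9 - 195) = -15*(-1660/9) = 8300/3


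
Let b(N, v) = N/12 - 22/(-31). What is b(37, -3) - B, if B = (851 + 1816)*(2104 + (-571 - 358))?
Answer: -1165744289/372 ≈ -3.1337e+6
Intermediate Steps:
B = 3133725 (B = 2667*(2104 - 929) = 2667*1175 = 3133725)
b(N, v) = 22/31 + N/12 (b(N, v) = N*(1/12) - 22*(-1/31) = N/12 + 22/31 = 22/31 + N/12)
b(37, -3) - B = (22/31 + (1/12)*37) - 1*3133725 = (22/31 + 37/12) - 3133725 = 1411/372 - 3133725 = -1165744289/372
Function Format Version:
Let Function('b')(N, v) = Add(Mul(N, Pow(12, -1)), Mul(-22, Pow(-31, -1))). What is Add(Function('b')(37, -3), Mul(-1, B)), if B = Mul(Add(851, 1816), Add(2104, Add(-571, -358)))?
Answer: Rational(-1165744289, 372) ≈ -3.1337e+6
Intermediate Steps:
B = 3133725 (B = Mul(2667, Add(2104, -929)) = Mul(2667, 1175) = 3133725)
Function('b')(N, v) = Add(Rational(22, 31), Mul(Rational(1, 12), N)) (Function('b')(N, v) = Add(Mul(N, Rational(1, 12)), Mul(-22, Rational(-1, 31))) = Add(Mul(Rational(1, 12), N), Rational(22, 31)) = Add(Rational(22, 31), Mul(Rational(1, 12), N)))
Add(Function('b')(37, -3), Mul(-1, B)) = Add(Add(Rational(22, 31), Mul(Rational(1, 12), 37)), Mul(-1, 3133725)) = Add(Add(Rational(22, 31), Rational(37, 12)), -3133725) = Add(Rational(1411, 372), -3133725) = Rational(-1165744289, 372)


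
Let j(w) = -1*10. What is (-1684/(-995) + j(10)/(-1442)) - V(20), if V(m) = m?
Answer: -13128761/717395 ≈ -18.301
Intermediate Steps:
j(w) = -10
(-1684/(-995) + j(10)/(-1442)) - V(20) = (-1684/(-995) - 10/(-1442)) - 1*20 = (-1684*(-1/995) - 10*(-1/1442)) - 20 = (1684/995 + 5/721) - 20 = 1219139/717395 - 20 = -13128761/717395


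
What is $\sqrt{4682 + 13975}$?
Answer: $3 \sqrt{2073} \approx 136.59$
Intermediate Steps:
$\sqrt{4682 + 13975} = \sqrt{18657} = 3 \sqrt{2073}$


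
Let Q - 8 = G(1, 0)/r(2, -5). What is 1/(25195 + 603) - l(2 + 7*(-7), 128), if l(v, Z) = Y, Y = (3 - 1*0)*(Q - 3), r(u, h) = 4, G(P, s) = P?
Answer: -812635/51596 ≈ -15.750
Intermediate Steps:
Q = 33/4 (Q = 8 + 1/4 = 8 + 1*(¼) = 8 + ¼ = 33/4 ≈ 8.2500)
Y = 63/4 (Y = (3 - 1*0)*(33/4 - 3) = (3 + 0)*(21/4) = 3*(21/4) = 63/4 ≈ 15.750)
l(v, Z) = 63/4
1/(25195 + 603) - l(2 + 7*(-7), 128) = 1/(25195 + 603) - 1*63/4 = 1/25798 - 63/4 = -812635/51596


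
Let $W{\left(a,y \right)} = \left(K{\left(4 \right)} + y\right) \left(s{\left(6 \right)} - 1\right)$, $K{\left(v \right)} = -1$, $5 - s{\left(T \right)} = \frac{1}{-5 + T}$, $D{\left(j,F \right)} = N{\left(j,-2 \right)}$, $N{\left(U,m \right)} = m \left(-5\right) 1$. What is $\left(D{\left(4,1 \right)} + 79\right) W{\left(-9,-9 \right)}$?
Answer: $-2670$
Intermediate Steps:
$N{\left(U,m \right)} = - 5 m$ ($N{\left(U,m \right)} = - 5 m 1 = - 5 m$)
$D{\left(j,F \right)} = 10$ ($D{\left(j,F \right)} = \left(-5\right) \left(-2\right) = 10$)
$s{\left(T \right)} = 5 - \frac{1}{-5 + T}$
$W{\left(a,y \right)} = -3 + 3 y$ ($W{\left(a,y \right)} = \left(-1 + y\right) \left(\frac{-26 + 5 \cdot 6}{-5 + 6} - 1\right) = \left(-1 + y\right) \left(\frac{-26 + 30}{1} - 1\right) = \left(-1 + y\right) \left(1 \cdot 4 - 1\right) = \left(-1 + y\right) \left(4 - 1\right) = \left(-1 + y\right) 3 = -3 + 3 y$)
$\left(D{\left(4,1 \right)} + 79\right) W{\left(-9,-9 \right)} = \left(10 + 79\right) \left(-3 + 3 \left(-9\right)\right) = 89 \left(-3 - 27\right) = 89 \left(-30\right) = -2670$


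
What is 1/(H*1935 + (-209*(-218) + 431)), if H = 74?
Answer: 1/189183 ≈ 5.2859e-6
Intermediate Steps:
1/(H*1935 + (-209*(-218) + 431)) = 1/(74*1935 + (-209*(-218) + 431)) = 1/(143190 + (45562 + 431)) = 1/(143190 + 45993) = 1/189183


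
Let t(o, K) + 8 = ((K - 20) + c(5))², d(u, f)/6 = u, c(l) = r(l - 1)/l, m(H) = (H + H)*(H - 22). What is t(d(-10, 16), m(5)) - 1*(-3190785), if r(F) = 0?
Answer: 3226877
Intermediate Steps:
m(H) = 2*H*(-22 + H) (m(H) = (2*H)*(-22 + H) = 2*H*(-22 + H))
c(l) = 0 (c(l) = 0/l = 0)
d(u, f) = 6*u
t(o, K) = -8 + (-20 + K)² (t(o, K) = -8 + ((K - 20) + 0)² = -8 + ((-20 + K) + 0)² = -8 + (-20 + K)²)
t(d(-10, 16), m(5)) - 1*(-3190785) = (-8 + (-20 + 2*5*(-22 + 5))²) - 1*(-3190785) = (-8 + (-20 + 2*5*(-17))²) + 3190785 = (-8 + (-20 - 170)²) + 3190785 = (-8 + (-190)²) + 3190785 = (-8 + 36100) + 3190785 = 36092 + 3190785 = 3226877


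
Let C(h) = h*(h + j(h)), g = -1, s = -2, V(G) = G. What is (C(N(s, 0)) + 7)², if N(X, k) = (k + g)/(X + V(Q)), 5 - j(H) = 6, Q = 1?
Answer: 49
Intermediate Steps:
j(H) = -1 (j(H) = 5 - 1*6 = 5 - 6 = -1)
N(X, k) = (-1 + k)/(1 + X) (N(X, k) = (k - 1)/(X + 1) = (-1 + k)/(1 + X))
C(h) = h*(-1 + h) (C(h) = h*(h - 1) = h*(-1 + h))
(C(N(s, 0)) + 7)² = (((-1 + 0)/(1 - 2))*(-1 + (-1 + 0)/(1 - 2)) + 7)² = ((-1/(-1))*(-1 - 1/(-1)) + 7)² = ((-1*(-1))*(-1 - 1*(-1)) + 7)² = (1*(-1 + 1) + 7)² = (1*0 + 7)² = (0 + 7)² = 7² = 49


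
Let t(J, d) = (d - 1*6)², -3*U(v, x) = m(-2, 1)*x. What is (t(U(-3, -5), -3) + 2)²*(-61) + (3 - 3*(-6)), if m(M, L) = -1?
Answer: -420208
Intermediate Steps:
U(v, x) = x/3 (U(v, x) = -(-1)*x/3 = x/3)
t(J, d) = (-6 + d)² (t(J, d) = (d - 6)² = (-6 + d)²)
(t(U(-3, -5), -3) + 2)²*(-61) + (3 - 3*(-6)) = ((-6 - 3)² + 2)²*(-61) + (3 - 3*(-6)) = ((-9)² + 2)²*(-61) + (3 + 18) = (81 + 2)²*(-61) + 21 = 83²*(-61) + 21 = 6889*(-61) + 21 = -420229 + 21 = -420208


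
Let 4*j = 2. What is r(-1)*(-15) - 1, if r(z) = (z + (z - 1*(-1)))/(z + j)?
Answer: -31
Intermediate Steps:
j = 1/2 (j = (1/4)*2 = 1/2 ≈ 0.50000)
r(z) = (1 + 2*z)/(1/2 + z) (r(z) = (z + (z - 1*(-1)))/(z + 1/2) = (z + (z + 1))/(1/2 + z) = (z + (1 + z))/(1/2 + z) = (1 + 2*z)/(1/2 + z))
r(-1)*(-15) - 1 = 2*(-15) - 1 = -30 - 1 = -31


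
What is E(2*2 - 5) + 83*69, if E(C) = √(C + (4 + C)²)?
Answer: 5727 + 2*√2 ≈ 5729.8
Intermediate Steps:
E(2*2 - 5) + 83*69 = √((2*2 - 5) + (4 + (2*2 - 5))²) + 83*69 = √((4 - 5) + (4 + (4 - 5))²) + 5727 = √(-1 + (4 - 1)²) + 5727 = √(-1 + 3²) + 5727 = √(-1 + 9) + 5727 = √8 + 5727 = 2*√2 + 5727 = 5727 + 2*√2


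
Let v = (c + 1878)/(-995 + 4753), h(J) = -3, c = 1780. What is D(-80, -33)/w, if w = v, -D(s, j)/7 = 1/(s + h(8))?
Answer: 13153/151807 ≈ 0.086643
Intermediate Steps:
D(s, j) = -7/(-3 + s) (D(s, j) = -7/(s - 3) = -7/(-3 + s))
v = 1829/1879 (v = (1780 + 1878)/(-995 + 4753) = 3658/3758 = 3658*(1/3758) = 1829/1879 ≈ 0.97339)
w = 1829/1879 ≈ 0.97339
D(-80, -33)/w = (-7/(-3 - 80))/(1829/1879) = -7/(-83)*(1879/1829) = -7*(-1/83)*(1879/1829) = (7/83)*(1879/1829) = 13153/151807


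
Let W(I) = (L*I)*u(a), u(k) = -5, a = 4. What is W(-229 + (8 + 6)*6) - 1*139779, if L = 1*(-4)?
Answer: -142679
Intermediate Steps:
L = -4
W(I) = 20*I (W(I) = -4*I*(-5) = 20*I)
W(-229 + (8 + 6)*6) - 1*139779 = 20*(-229 + (8 + 6)*6) - 1*139779 = 20*(-229 + 14*6) - 139779 = 20*(-229 + 84) - 139779 = 20*(-145) - 139779 = -2900 - 139779 = -142679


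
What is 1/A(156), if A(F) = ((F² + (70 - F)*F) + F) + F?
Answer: 1/11232 ≈ 8.9031e-5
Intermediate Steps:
A(F) = F² + 2*F + F*(70 - F) (A(F) = ((F² + F*(70 - F)) + F) + F = (F + F² + F*(70 - F)) + F = F² + 2*F + F*(70 - F))
1/A(156) = 1/(72*156) = 1/11232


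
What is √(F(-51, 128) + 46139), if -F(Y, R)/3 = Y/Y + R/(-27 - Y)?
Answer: 2*√11530 ≈ 214.76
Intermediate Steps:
F(Y, R) = -3 - 3*R/(-27 - Y) (F(Y, R) = -3*(Y/Y + R/(-27 - Y)) = -3*(1 + R/(-27 - Y)) = -3 - 3*R/(-27 - Y))
√(F(-51, 128) + 46139) = √(3*(-27 + 128 - 1*(-51))/(27 - 51) + 46139) = √(3*(-27 + 128 + 51)/(-24) + 46139) = √(3*(-1/24)*152 + 46139) = √(-19 + 46139) = √46120 = 2*√11530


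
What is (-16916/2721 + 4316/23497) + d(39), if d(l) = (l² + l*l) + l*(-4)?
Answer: 184131651166/63935337 ≈ 2880.0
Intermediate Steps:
d(l) = -4*l + 2*l² (d(l) = (l² + l²) - 4*l = 2*l² - 4*l = -4*l + 2*l²)
(-16916/2721 + 4316/23497) + d(39) = (-16916/2721 + 4316/23497) + 2*39*(-2 + 39) = (-16916*1/2721 + 4316*(1/23497)) + 2*39*37 = (-16916/2721 + 4316/23497) + 2886 = -385731416/63935337 + 2886 = 184131651166/63935337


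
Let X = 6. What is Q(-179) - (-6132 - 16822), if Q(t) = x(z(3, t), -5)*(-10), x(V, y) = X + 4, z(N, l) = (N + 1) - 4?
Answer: 22854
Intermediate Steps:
z(N, l) = -3 + N (z(N, l) = (1 + N) - 4 = -3 + N)
x(V, y) = 10 (x(V, y) = 6 + 4 = 10)
Q(t) = -100 (Q(t) = 10*(-10) = -100)
Q(-179) - (-6132 - 16822) = -100 - (-6132 - 16822) = -100 - 1*(-22954) = -100 + 22954 = 22854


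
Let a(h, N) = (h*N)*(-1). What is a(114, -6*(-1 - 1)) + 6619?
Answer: 5251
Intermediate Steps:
a(h, N) = -N*h (a(h, N) = (N*h)*(-1) = -N*h)
a(114, -6*(-1 - 1)) + 6619 = -1*(-6*(-1 - 1))*114 + 6619 = -1*(-6*(-2))*114 + 6619 = -1*12*114 + 6619 = -1368 + 6619 = 5251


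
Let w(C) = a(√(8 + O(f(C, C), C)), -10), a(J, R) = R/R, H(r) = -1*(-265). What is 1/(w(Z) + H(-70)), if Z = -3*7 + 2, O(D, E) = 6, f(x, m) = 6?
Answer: 1/266 ≈ 0.0037594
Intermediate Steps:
H(r) = 265
Z = -19 (Z = -21 + 2 = -19)
a(J, R) = 1
w(C) = 1
1/(w(Z) + H(-70)) = 1/(1 + 265) = 1/266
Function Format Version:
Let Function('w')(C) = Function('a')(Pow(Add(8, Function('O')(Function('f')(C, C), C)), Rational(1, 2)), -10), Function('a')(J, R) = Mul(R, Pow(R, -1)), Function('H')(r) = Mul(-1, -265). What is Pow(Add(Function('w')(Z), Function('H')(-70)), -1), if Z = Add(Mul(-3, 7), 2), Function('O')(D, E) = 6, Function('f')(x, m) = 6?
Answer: Rational(1, 266) ≈ 0.0037594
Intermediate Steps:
Function('H')(r) = 265
Z = -19 (Z = Add(-21, 2) = -19)
Function('a')(J, R) = 1
Function('w')(C) = 1
Pow(Add(Function('w')(Z), Function('H')(-70)), -1) = Pow(Add(1, 265), -1) = Pow(266, -1) = Rational(1, 266)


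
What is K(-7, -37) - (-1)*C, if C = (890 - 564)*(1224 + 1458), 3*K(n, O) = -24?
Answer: 874324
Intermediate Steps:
K(n, O) = -8 (K(n, O) = (⅓)*(-24) = -8)
C = 874332 (C = 326*2682 = 874332)
K(-7, -37) - (-1)*C = -8 - (-1)*874332 = -8 - 1*(-874332) = -8 + 874332 = 874324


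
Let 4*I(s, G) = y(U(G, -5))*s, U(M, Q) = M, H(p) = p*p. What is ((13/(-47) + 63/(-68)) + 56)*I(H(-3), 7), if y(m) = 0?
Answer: 0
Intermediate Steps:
H(p) = p²
I(s, G) = 0 (I(s, G) = (0*s)/4 = (¼)*0 = 0)
((13/(-47) + 63/(-68)) + 56)*I(H(-3), 7) = ((13/(-47) + 63/(-68)) + 56)*0 = ((13*(-1/47) + 63*(-1/68)) + 56)*0 = ((-13/47 - 63/68) + 56)*0 = (-3845/3196 + 56)*0 = (175131/3196)*0 = 0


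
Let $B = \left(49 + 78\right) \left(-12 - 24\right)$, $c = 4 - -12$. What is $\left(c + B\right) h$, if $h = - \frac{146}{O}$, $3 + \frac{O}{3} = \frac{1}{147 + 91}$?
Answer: $- \frac{158311888}{2139} \approx -74012.0$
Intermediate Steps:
$c = 16$ ($c = 4 + 12 = 16$)
$O = - \frac{2139}{238}$ ($O = -9 + \frac{3}{147 + 91} = -9 + \frac{3}{238} = - \frac{2139}{238} \approx -8.9874$)
$B = -4572$ ($B = 127 \left(-36\right) = -4572$)
$h = \frac{34748}{2139}$ ($h = - \frac{146}{- \frac{2139}{238}} = \left(-146\right) \left(- \frac{238}{2139}\right) = \frac{34748}{2139} \approx 16.245$)
$\left(c + B\right) h = \left(16 - 4572\right) \frac{34748}{2139} = \left(-4556\right) \frac{34748}{2139} = - \frac{158311888}{2139}$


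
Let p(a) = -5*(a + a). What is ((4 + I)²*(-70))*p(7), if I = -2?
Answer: 19600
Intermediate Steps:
p(a) = -10*a
((4 + I)²*(-70))*p(7) = ((4 - 2)²*(-70))*(-10*7) = (2²*(-70))*(-70) = (4*(-70))*(-70) = -280*(-70) = 19600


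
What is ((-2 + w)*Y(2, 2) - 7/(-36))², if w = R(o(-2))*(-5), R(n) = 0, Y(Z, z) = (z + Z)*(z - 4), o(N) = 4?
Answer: 339889/1296 ≈ 262.26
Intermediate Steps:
Y(Z, z) = (-4 + z)*(Z + z) (Y(Z, z) = (Z + z)*(-4 + z) = (-4 + z)*(Z + z))
w = 0 (w = 0*(-5) = 0)
((-2 + w)*Y(2, 2) - 7/(-36))² = ((-2 + 0)*(2² - 4*2 - 4*2 + 2*2) - 7/(-36))² = (-2*(4 - 8 - 8 + 4) - 7*(-1/36))² = (-2*(-8) + 7/36)² = (16 + 7/36)² = (583/36)² = 339889/1296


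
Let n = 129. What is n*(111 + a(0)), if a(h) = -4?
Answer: 13803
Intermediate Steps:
n*(111 + a(0)) = 129*(111 - 4) = 129*107 = 13803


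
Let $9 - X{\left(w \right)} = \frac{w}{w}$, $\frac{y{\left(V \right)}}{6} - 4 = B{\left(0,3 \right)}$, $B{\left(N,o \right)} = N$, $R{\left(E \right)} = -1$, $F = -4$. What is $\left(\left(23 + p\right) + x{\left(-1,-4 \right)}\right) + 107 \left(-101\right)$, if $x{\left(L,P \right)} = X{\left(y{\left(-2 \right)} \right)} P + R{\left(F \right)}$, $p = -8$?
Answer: $-10825$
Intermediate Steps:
$y{\left(V \right)} = 24$ ($y{\left(V \right)} = 24 + 6 \cdot 0 = 24 + 0 = 24$)
$X{\left(w \right)} = 8$ ($X{\left(w \right)} = 9 - \frac{w}{w} = 9 - 1 = 8$)
$x{\left(L,P \right)} = -1 + 8 P$ ($x{\left(L,P \right)} = 8 P - 1 = -1 + 8 P$)
$\left(\left(23 + p\right) + x{\left(-1,-4 \right)}\right) + 107 \left(-101\right) = \left(\left(23 - 8\right) + \left(-1 + 8 \left(-4\right)\right)\right) + 107 \left(-101\right) = \left(15 - 33\right) - 10807 = -18 - 10807 = -10825$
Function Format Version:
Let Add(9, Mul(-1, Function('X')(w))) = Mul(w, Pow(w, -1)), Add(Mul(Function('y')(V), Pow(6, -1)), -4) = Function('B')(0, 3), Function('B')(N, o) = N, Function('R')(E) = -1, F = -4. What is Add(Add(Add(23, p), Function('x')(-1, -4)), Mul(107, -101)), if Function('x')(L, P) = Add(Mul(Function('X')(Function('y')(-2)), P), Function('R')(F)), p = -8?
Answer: -10825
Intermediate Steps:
Function('y')(V) = 24 (Function('y')(V) = Add(24, Mul(6, 0)) = Add(24, 0) = 24)
Function('X')(w) = 8 (Function('X')(w) = Add(9, Mul(-1, Mul(w, Pow(w, -1)))) = Add(9, Mul(-1, 1)) = Add(9, -1) = 8)
Function('x')(L, P) = Add(-1, Mul(8, P)) (Function('x')(L, P) = Add(Mul(8, P), -1) = Add(-1, Mul(8, P)))
Add(Add(Add(23, p), Function('x')(-1, -4)), Mul(107, -101)) = Add(Add(Add(23, -8), Add(-1, Mul(8, -4))), Mul(107, -101)) = Add(Add(15, Add(-1, -32)), -10807) = Add(Add(15, -33), -10807) = Add(-18, -10807) = -10825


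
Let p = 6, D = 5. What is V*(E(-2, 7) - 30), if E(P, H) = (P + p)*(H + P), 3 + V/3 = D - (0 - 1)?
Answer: -90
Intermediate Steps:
V = 9 (V = -9 + 3*(5 - (0 - 1)) = -9 + 3*(5 - 1*(-1)) = -9 + 3*(5 + 1) = -9 + 3*6 = -9 + 18 = 9)
E(P, H) = (6 + P)*(H + P) (E(P, H) = (P + 6)*(H + P) = (6 + P)*(H + P))
V*(E(-2, 7) - 30) = 9*(((-2)² + 6*7 + 6*(-2) + 7*(-2)) - 30) = 9*((4 + 42 - 12 - 14) - 30) = 9*(20 - 30) = 9*(-10) = -90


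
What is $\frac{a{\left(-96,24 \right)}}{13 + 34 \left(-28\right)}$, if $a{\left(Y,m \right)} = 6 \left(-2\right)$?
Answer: $\frac{4}{313} \approx 0.01278$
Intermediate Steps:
$a{\left(Y,m \right)} = -12$
$\frac{a{\left(-96,24 \right)}}{13 + 34 \left(-28\right)} = - \frac{12}{13 + 34 \left(-28\right)} = - \frac{12}{13 - 952} = - \frac{12}{-939} = \left(-12\right) \left(- \frac{1}{939}\right) = \frac{4}{313}$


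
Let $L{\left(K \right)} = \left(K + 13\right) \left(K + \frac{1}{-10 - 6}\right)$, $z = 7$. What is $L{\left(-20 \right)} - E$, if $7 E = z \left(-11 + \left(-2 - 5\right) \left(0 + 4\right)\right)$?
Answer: $\frac{2871}{16} \approx 179.44$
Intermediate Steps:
$L{\left(K \right)} = \left(13 + K\right) \left(- \frac{1}{16} + K\right)$ ($L{\left(K \right)} = \left(13 + K\right) \left(K + \frac{1}{-16}\right) = \left(13 + K\right) \left(K - \frac{1}{16}\right) = \left(13 + K\right) \left(- \frac{1}{16} + K\right)$)
$E = -39$ ($E = \frac{7 \left(-11 + \left(-2 - 5\right) \left(0 + 4\right)\right)}{7} = \frac{7 \left(-11 - 28\right)}{7} = \frac{7 \left(-39\right)}{7} = \frac{1}{7} \left(-273\right) = -39$)
$L{\left(-20 \right)} - E = \left(- \frac{13}{16} + \left(-20\right)^{2} + \frac{207}{16} \left(-20\right)\right) - -39 = \left(- \frac{13}{16} + 400 - \frac{1035}{4}\right) + 39 = \frac{2247}{16} + 39 = \frac{2871}{16}$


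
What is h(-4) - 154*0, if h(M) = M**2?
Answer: 16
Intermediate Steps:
h(-4) - 154*0 = (-4)**2 - 154*0 = 16 + 0 = 16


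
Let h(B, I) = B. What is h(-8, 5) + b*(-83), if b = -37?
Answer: 3063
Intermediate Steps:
h(-8, 5) + b*(-83) = -8 - 37*(-83) = -8 + 3071 = 3063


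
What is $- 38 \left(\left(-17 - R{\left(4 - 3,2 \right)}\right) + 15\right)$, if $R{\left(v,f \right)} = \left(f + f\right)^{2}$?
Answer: $684$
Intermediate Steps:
$R{\left(v,f \right)} = 4 f^{2}$ ($R{\left(v,f \right)} = \left(2 f\right)^{2} = 4 f^{2}$)
$- 38 \left(\left(-17 - R{\left(4 - 3,2 \right)}\right) + 15\right) = - 38 \left(\left(-17 - 4 \cdot 2^{2}\right) + 15\right) = - 38 \left(\left(-17 - 4 \cdot 4\right) + 15\right) = - 38 \left(\left(-17 - 16\right) + 15\right) = - 38 \left(-33 + 15\right) = \left(-38\right) \left(-18\right) = 684$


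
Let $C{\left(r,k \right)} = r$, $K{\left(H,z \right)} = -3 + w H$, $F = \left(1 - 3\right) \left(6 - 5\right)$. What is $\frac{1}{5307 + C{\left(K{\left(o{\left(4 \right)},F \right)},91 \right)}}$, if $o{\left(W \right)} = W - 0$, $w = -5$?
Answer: $\frac{1}{5284} \approx 0.00018925$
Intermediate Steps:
$o{\left(W \right)} = W$ ($o{\left(W \right)} = W + 0 = W$)
$F = -2$ ($F = \left(-2\right) 1 = -2$)
$K{\left(H,z \right)} = -3 - 5 H$
$\frac{1}{5307 + C{\left(K{\left(o{\left(4 \right)},F \right)},91 \right)}} = \frac{1}{5307 - 23} = \frac{1}{5284}$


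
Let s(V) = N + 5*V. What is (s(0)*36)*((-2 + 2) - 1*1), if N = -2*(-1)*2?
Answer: -144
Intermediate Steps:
N = 4 (N = 2*2 = 4)
s(V) = 4 + 5*V
(s(0)*36)*((-2 + 2) - 1*1) = ((4 + 5*0)*36)*((-2 + 2) - 1*1) = ((4 + 0)*36)*(0 - 1) = (4*36)*(-1) = 144*(-1) = -144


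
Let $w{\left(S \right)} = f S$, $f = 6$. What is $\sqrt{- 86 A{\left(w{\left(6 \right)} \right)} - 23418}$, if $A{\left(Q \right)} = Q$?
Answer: $3 i \sqrt{2946} \approx 162.83 i$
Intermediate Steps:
$w{\left(S \right)} = 6 S$
$\sqrt{- 86 A{\left(w{\left(6 \right)} \right)} - 23418} = \sqrt{- 86 \cdot 6 \cdot 6 - 23418} = \sqrt{\left(-86\right) 36 - 23418} = \sqrt{-3096 - 23418} = \sqrt{-26514} = 3 i \sqrt{2946}$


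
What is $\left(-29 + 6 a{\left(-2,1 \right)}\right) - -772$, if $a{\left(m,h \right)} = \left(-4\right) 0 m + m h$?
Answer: $731$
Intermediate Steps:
$a{\left(m,h \right)} = h m$ ($a{\left(m,h \right)} = 0 m + h m = 0 + h m = h m$)
$\left(-29 + 6 a{\left(-2,1 \right)}\right) - -772 = \left(-29 + 6 \cdot 1 \left(-2\right)\right) - -772 = \left(-29 + 6 \left(-2\right)\right) + 772 = \left(-29 - 12\right) + 772 = -41 + 772 = 731$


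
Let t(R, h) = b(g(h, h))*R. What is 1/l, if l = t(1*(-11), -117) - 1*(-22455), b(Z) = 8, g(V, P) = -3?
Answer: 1/22367 ≈ 4.4709e-5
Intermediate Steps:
t(R, h) = 8*R
l = 22367 (l = 8*(1*(-11)) - 1*(-22455) = 8*(-11) + 22455 = -88 + 22455 = 22367)
1/l = 1/22367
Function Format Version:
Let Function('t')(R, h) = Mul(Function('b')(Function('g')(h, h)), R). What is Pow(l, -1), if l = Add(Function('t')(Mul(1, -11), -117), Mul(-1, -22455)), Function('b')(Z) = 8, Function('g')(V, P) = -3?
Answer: Rational(1, 22367) ≈ 4.4709e-5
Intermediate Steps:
Function('t')(R, h) = Mul(8, R)
l = 22367 (l = Add(Mul(8, Mul(1, -11)), Mul(-1, -22455)) = Add(Mul(8, -11), 22455) = Add(-88, 22455) = 22367)
Pow(l, -1) = Pow(22367, -1) = Rational(1, 22367)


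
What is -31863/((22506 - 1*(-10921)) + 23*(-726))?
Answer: -31863/16729 ≈ -1.9047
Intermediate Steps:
-31863/((22506 - 1*(-10921)) + 23*(-726)) = -31863/((22506 + 10921) - 16698) = -31863/(33427 - 16698) = -31863/16729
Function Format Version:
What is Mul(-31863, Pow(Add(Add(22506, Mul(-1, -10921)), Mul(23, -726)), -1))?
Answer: Rational(-31863, 16729) ≈ -1.9047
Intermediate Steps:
Mul(-31863, Pow(Add(Add(22506, Mul(-1, -10921)), Mul(23, -726)), -1)) = Mul(-31863, Pow(Add(Add(22506, 10921), -16698), -1)) = Mul(-31863, Pow(Add(33427, -16698), -1)) = Mul(-31863, Pow(16729, -1)) = Mul(-31863, Rational(1, 16729)) = Rational(-31863, 16729)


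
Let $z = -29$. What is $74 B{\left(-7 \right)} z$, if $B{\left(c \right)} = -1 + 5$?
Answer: $-8584$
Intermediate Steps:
$B{\left(c \right)} = 4$
$74 B{\left(-7 \right)} z = 74 \cdot 4 \left(-29\right) = 296 \left(-29\right) = -8584$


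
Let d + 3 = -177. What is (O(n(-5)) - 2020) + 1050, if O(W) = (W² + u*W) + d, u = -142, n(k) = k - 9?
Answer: 1034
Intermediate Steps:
d = -180 (d = -3 - 177 = -180)
n(k) = -9 + k
O(W) = -180 + W² - 142*W (O(W) = (W² - 142*W) - 180 = -180 + W² - 142*W)
(O(n(-5)) - 2020) + 1050 = ((-180 + (-9 - 5)² - 142*(-9 - 5)) - 2020) + 1050 = ((-180 + (-14)² - 142*(-14)) - 2020) + 1050 = ((-180 + 196 + 1988) - 2020) + 1050 = (2004 - 2020) + 1050 = -16 + 1050 = 1034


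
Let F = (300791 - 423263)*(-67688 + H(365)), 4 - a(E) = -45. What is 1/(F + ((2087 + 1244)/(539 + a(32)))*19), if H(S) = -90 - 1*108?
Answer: 588/4888710968185 ≈ 1.2028e-10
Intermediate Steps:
a(E) = 49 (a(E) = 4 - 1*(-45) = 4 + 45 = 49)
H(S) = -198 (H(S) = -90 - 108 = -198)
F = 8314134192 (F = (300791 - 423263)*(-67688 - 198) = -122472*(-67886) = 8314134192)
1/(F + ((2087 + 1244)/(539 + a(32)))*19) = 1/(8314134192 + ((2087 + 1244)/(539 + 49))*19) = 1/(8314134192 + (3331/588)*19) = 1/(8314134192 + 63289/588) = 1/(4888710968185/588) = 588/4888710968185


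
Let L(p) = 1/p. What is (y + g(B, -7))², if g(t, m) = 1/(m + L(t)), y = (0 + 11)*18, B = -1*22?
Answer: 940526224/24025 ≈ 39148.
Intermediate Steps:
B = -22
L(p) = 1/p
y = 198 (y = 11*18 = 198)
g(t, m) = 1/(m + 1/t)
(y + g(B, -7))² = (198 - 22/(1 - 7*(-22)))² = (198 - 22/(1 + 154))² = (198 - 22/155)² = (30668/155)² = 940526224/24025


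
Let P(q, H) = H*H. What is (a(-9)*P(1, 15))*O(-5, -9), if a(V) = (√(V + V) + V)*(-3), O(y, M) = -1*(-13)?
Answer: 78975 - 26325*I*√2 ≈ 78975.0 - 37229.0*I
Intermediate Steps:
O(y, M) = 13
P(q, H) = H²
a(V) = -3*V - 3*√2*√V (a(V) = (√(2*V) + V)*(-3) = (√2*√V + V)*(-3) = (V + √2*√V)*(-3) = -3*V - 3*√2*√V)
(a(-9)*P(1, 15))*O(-5, -9) = ((-3*(-9) - 3*√2*√(-9))*15²)*13 = ((27 - 3*√2*3*I)*225)*13 = ((27 - 9*I*√2)*225)*13 = (6075 - 2025*I*√2)*13 = 78975 - 26325*I*√2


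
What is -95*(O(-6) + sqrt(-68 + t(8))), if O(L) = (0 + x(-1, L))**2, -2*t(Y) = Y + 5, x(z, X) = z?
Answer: -95 - 95*I*sqrt(298)/2 ≈ -95.0 - 819.98*I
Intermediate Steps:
t(Y) = -5/2 - Y/2 (t(Y) = -(Y + 5)/2 = -(5 + Y)/2 = -5/2 - Y/2)
O(L) = 1 (O(L) = (0 - 1)**2 = (-1)**2 = 1)
-95*(O(-6) + sqrt(-68 + t(8))) = -95*(1 + sqrt(-68 + (-5/2 - 1/2*8))) = -95*(1 + sqrt(-68 + (-5/2 - 4))) = -95*(1 + sqrt(-68 - 13/2)) = -95*(1 + sqrt(-149/2)) = -95*(1 + I*sqrt(298)/2) = -95 - 95*I*sqrt(298)/2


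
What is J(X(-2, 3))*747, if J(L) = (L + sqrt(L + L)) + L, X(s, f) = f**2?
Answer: 13446 + 2241*sqrt(2) ≈ 16615.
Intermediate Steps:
J(L) = 2*L + sqrt(2)*sqrt(L) (J(L) = (L + sqrt(2*L)) + L = (L + sqrt(2)*sqrt(L)) + L = 2*L + sqrt(2)*sqrt(L))
J(X(-2, 3))*747 = (2*3**2 + sqrt(2)*sqrt(3**2))*747 = (2*9 + sqrt(2)*sqrt(9))*747 = (18 + sqrt(2)*3)*747 = (18 + 3*sqrt(2))*747 = 13446 + 2241*sqrt(2)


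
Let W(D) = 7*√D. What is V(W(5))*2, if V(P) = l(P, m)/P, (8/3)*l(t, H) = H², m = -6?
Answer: 27*√5/35 ≈ 1.7250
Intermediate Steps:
l(t, H) = 3*H²/8
V(P) = 27/(2*P) (V(P) = ((3/8)*(-6)²)/P = ((3/8)*36)/P = 27/(2*P))
V(W(5))*2 = (27/(2*((7*√5))))*2 = (27*(√5/35)/2)*2 = (27*√5/70)*2 = 27*√5/35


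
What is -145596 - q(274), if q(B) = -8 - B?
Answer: -145314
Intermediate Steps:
-145596 - q(274) = -145596 - (-8 - 1*274) = -145596 - (-8 - 274) = -145596 - 1*(-282) = -145596 + 282 = -145314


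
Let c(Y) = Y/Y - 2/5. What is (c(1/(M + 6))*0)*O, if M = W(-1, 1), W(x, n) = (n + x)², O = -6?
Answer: 0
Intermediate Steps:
M = 0 (M = (1 - 1)² = 0² = 0)
c(Y) = ⅗ (c(Y) = 1 - 2*⅕ = 1 - ⅖ = ⅗)
(c(1/(M + 6))*0)*O = ((⅗)*0)*(-6) = 0*(-6) = 0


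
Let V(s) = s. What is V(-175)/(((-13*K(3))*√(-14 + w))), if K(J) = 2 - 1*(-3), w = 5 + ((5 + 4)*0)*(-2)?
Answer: -35*I/39 ≈ -0.89744*I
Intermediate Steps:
w = 5 (w = 5 + (9*0)*(-2) = 5 + 0*(-2) = 5 + 0 = 5)
K(J) = 5 (K(J) = 2 + 3 = 5)
V(-175)/(((-13*K(3))*√(-14 + w))) = -175*(-1/(65*√(-14 + 5))) = -175*I/195 = -35*I/39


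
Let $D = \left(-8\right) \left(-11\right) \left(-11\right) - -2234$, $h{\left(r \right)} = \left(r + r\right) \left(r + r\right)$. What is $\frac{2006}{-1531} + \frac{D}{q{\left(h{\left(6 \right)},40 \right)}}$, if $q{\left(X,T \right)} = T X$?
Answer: $- \frac{1602719}{1469760} \approx -1.0905$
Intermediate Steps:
$h{\left(r \right)} = 4 r^{2}$ ($h{\left(r \right)} = 2 r 2 r = 4 r^{2}$)
$D = 1266$ ($D = 88 \left(-11\right) + 2234 = -968 + 2234 = 1266$)
$\frac{2006}{-1531} + \frac{D}{q{\left(h{\left(6 \right)},40 \right)}} = \frac{2006}{-1531} + \frac{1266}{40 \cdot 4 \cdot 6^{2}} = 2006 \left(- \frac{1}{1531}\right) + \frac{1266}{40 \cdot 4 \cdot 36} = - \frac{2006}{1531} + \frac{1266}{40 \cdot 144} = - \frac{2006}{1531} + \frac{1266}{5760} = - \frac{2006}{1531} + 1266 \cdot \frac{1}{5760} = - \frac{2006}{1531} + \frac{211}{960} = - \frac{1602719}{1469760}$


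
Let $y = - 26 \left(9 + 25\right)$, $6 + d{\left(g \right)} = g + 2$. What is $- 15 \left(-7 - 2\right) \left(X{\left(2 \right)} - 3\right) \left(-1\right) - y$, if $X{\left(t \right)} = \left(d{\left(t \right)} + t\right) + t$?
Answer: $1019$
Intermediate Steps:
$d{\left(g \right)} = -4 + g$ ($d{\left(g \right)} = -6 + \left(g + 2\right) = -6 + \left(2 + g\right) = -4 + g$)
$X{\left(t \right)} = -4 + 3 t$ ($X{\left(t \right)} = \left(\left(-4 + t\right) + t\right) + t = \left(-4 + 2 t\right) + t = -4 + 3 t$)
$y = -884$ ($y = \left(-26\right) 34 = -884$)
$- 15 \left(-7 - 2\right) \left(X{\left(2 \right)} - 3\right) \left(-1\right) - y = - 15 \left(-7 - 2\right) \left(\left(-4 + 3 \cdot 2\right) - 3\right) \left(-1\right) - -884 = - 15 \left(- 9 \left(\left(-4 + 6\right) - 3\right)\right) \left(-1\right) + 884 = - 15 \left(- 9 \left(2 - 3\right)\right) \left(-1\right) + 884 = - 15 \left(\left(-9\right) \left(-1\right)\right) \left(-1\right) + 884 = \left(-15\right) 9 \left(-1\right) + 884 = \left(-135\right) \left(-1\right) + 884 = 135 + 884 = 1019$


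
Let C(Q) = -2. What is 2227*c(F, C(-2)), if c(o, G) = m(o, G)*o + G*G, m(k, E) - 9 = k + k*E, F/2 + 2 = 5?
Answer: 48994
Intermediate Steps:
F = 6 (F = -4 + 2*5 = -4 + 10 = 6)
m(k, E) = 9 + k + E*k (m(k, E) = 9 + (k + k*E) = 9 + (k + E*k) = 9 + k + E*k)
c(o, G) = G² + o*(9 + o + G*o) (c(o, G) = (9 + o + G*o)*o + G*G = o*(9 + o + G*o) + G² = G² + o*(9 + o + G*o))
2227*c(F, C(-2)) = 2227*((-2)² + 6*(9 + 6 - 2*6)) = 2227*(4 + 6*(9 + 6 - 12)) = 2227*(4 + 6*3) = 2227*(4 + 18) = 2227*22 = 48994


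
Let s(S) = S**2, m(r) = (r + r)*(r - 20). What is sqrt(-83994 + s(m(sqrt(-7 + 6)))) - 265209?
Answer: -265209 + sqrt(-85590 + 160*I) ≈ -2.6521e+5 + 292.56*I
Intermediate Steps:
m(r) = 2*r*(-20 + r) (m(r) = (2*r)*(-20 + r) = 2*r*(-20 + r))
sqrt(-83994 + s(m(sqrt(-7 + 6)))) - 265209 = sqrt(-83994 + (2*sqrt(-7 + 6)*(-20 + sqrt(-7 + 6)))**2) - 265209 = sqrt(-83994 + (2*sqrt(-1)*(-20 + sqrt(-1)))**2) - 265209 = sqrt(-83994 + (2*I*(-20 + I))**2) - 265209 = sqrt(-83994 - 4*(-20 + I)**2) - 265209 = -265209 + sqrt(-83994 - 4*(-20 + I)**2)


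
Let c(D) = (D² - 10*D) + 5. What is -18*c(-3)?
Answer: -792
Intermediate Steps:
c(D) = 5 + D² - 10*D
-18*c(-3) = -18*(5 + (-3)² - 10*(-3)) = -18*(5 + 9 + 30) = -18*44 = -792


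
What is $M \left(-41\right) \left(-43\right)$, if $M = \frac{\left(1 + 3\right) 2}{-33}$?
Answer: $- \frac{14104}{33} \approx -427.39$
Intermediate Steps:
$M = - \frac{8}{33}$ ($M = 4 \cdot 2 \left(- \frac{1}{33}\right) = 8 \left(- \frac{1}{33}\right) = - \frac{8}{33} \approx -0.24242$)
$M \left(-41\right) \left(-43\right) = \left(- \frac{8}{33}\right) \left(-41\right) \left(-43\right) = \frac{328}{33} \left(-43\right) = - \frac{14104}{33}$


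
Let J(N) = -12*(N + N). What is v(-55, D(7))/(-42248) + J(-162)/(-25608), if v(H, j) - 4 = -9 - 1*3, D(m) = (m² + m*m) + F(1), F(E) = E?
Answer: -854455/5634827 ≈ -0.15164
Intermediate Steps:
J(N) = -24*N
D(m) = 1 + 2*m² (D(m) = (m² + m*m) + 1 = (m² + m²) + 1 = 2*m² + 1 = 1 + 2*m²)
v(H, j) = -8 (v(H, j) = 4 + (-9 - 1*3) = 4 + (-9 - 3) = 4 - 12 = -8)
v(-55, D(7))/(-42248) + J(-162)/(-25608) = -8/(-42248) - 24*(-162)/(-25608) = -8*(-1/42248) + 3888*(-1/25608) = 1/5281 - 162/1067 = -854455/5634827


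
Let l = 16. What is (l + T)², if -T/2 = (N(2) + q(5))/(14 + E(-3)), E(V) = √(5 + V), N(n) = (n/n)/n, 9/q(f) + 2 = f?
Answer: 4518067/18818 + 10521*√2/9409 ≈ 241.67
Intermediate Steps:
q(f) = 9/(-2 + f)
N(n) = 1/n
T = -7/(14 + √2) (T = -2*(1/2 + 9/(-2 + 5))/(14 + √(5 - 3)) = -2*(½ + 9/3)/(14 + √2) = -2*(½ + 9*(⅓))/(14 + √2) = -2*(½ + 3)/(14 + √2) = -7/(14 + √2) ≈ -0.45413)
(l + T)² = (16 + (-49/97 + 7*√2/194))² = (1503/97 + 7*√2/194)²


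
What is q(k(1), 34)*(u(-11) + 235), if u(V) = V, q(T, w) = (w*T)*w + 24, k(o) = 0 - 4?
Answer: -1030400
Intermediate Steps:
k(o) = -4
q(T, w) = 24 + T*w² (q(T, w) = (T*w)*w + 24 = T*w² + 24 = 24 + T*w²)
q(k(1), 34)*(u(-11) + 235) = (24 - 4*34²)*(-11 + 235) = (24 - 4*1156)*224 = (24 - 4624)*224 = -4600*224 = -1030400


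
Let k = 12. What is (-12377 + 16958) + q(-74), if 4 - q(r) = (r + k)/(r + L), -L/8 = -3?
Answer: 114594/25 ≈ 4583.8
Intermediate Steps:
L = 24 (L = -8*(-3) = 24)
q(r) = 4 - (12 + r)/(24 + r) (q(r) = 4 - (r + 12)/(r + 24) = 4 - (12 + r)/(24 + r))
(-12377 + 16958) + q(-74) = (-12377 + 16958) + 3*(28 - 74)/(24 - 74) = 4581 + 3*(-46)/(-50) = 4581 + 3*(-1/50)*(-46) = 4581 + 69/25 = 114594/25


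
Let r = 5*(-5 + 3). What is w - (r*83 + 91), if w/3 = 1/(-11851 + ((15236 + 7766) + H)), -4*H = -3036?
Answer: 2933831/3970 ≈ 739.00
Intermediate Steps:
H = 759 (H = -¼*(-3036) = 759)
r = -10 (r = 5*(-2) = -10)
w = 1/3970 (w = 3/(-11851 + ((15236 + 7766) + 759)) = 3/(-11851 + (23002 + 759)) = 3/(-11851 + 23761) = 3/11910 = 3*(1/11910) = 1/3970 ≈ 0.00025189)
w - (r*83 + 91) = 1/3970 - (-10*83 + 91) = 1/3970 - (-830 + 91) = 1/3970 - 1*(-739) = 1/3970 + 739 = 2933831/3970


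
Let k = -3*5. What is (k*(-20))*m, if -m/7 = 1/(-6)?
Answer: 350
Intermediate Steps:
k = -15
m = 7/6 (m = -7/(-6) = -7*(-⅙) = 7/6 ≈ 1.1667)
(k*(-20))*m = -15*(-20)*(7/6) = 300*(7/6) = 350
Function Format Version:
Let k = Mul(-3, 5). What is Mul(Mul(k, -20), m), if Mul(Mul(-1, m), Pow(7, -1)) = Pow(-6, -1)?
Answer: 350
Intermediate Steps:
k = -15
m = Rational(7, 6) (m = Mul(-7, Pow(-6, -1)) = Mul(-7, Rational(-1, 6)) = Rational(7, 6) ≈ 1.1667)
Mul(Mul(k, -20), m) = Mul(Mul(-15, -20), Rational(7, 6)) = Mul(300, Rational(7, 6)) = 350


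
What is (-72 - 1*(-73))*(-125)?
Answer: -125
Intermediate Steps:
(-72 - 1*(-73))*(-125) = (-72 + 73)*(-125) = 1*(-125) = -125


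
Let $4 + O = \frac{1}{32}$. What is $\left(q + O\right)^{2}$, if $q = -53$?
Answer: $\frac{3323329}{1024} \approx 3245.4$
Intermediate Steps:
$O = - \frac{127}{32}$ ($O = -4 + \frac{1}{32} = - \frac{127}{32} \approx -3.9688$)
$\left(q + O\right)^{2} = \left(-53 - \frac{127}{32}\right)^{2} = \left(- \frac{1823}{32}\right)^{2} = \frac{3323329}{1024}$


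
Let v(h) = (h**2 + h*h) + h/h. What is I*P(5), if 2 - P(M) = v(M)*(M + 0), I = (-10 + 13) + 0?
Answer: -759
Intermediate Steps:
I = 3 (I = 3 + 0 = 3)
v(h) = 1 + 2*h**2 (v(h) = (h**2 + h**2) + 1 = 2*h**2 + 1 = 1 + 2*h**2)
P(M) = 2 - M*(1 + 2*M**2) (P(M) = 2 - (1 + 2*M**2)*(M + 0) = 2 - (1 + 2*M**2)*M = 2 - M*(1 + 2*M**2))
I*P(5) = 3*(2 - 1*5 - 2*5**3) = 3*(2 - 5 - 2*125) = 3*(2 - 5 - 250) = 3*(-253) = -759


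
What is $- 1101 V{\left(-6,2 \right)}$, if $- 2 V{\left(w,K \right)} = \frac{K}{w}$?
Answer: $- \frac{367}{2} \approx -183.5$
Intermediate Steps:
$V{\left(w,K \right)} = - \frac{K}{2 w}$ ($V{\left(w,K \right)} = - \frac{K \frac{1}{w}}{2} = - \frac{K}{2 w}$)
$- 1101 V{\left(-6,2 \right)} = - 1101 \left(\left(- \frac{1}{2}\right) 2 \frac{1}{-6}\right) = - 1101 \left(\left(- \frac{1}{2}\right) 2 \left(- \frac{1}{6}\right)\right) = \left(-1101\right) \frac{1}{6} = - \frac{367}{2}$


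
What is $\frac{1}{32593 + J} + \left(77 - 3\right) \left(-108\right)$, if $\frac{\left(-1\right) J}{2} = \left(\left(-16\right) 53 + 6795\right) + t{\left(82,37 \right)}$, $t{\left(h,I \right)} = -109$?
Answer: $- \frac{167168663}{20917} \approx -7992.0$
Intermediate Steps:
$J = -11676$ ($J = - 2 \left(\left(\left(-16\right) 53 + 6795\right) - 109\right) = - 2 \left(\left(-848 + 6795\right) - 109\right) = - 2 \left(5947 - 109\right) = \left(-2\right) 5838 = -11676$)
$\frac{1}{32593 + J} + \left(77 - 3\right) \left(-108\right) = \frac{1}{32593 - 11676} + \left(77 - 3\right) \left(-108\right) = \frac{1}{20917} + 74 \left(-108\right) = \frac{1}{20917} - 7992 = - \frac{167168663}{20917}$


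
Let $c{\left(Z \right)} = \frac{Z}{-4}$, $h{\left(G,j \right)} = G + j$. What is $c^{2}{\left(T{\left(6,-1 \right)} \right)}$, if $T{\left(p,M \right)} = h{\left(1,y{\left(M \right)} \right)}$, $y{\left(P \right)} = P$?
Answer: $0$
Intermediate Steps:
$T{\left(p,M \right)} = 1 + M$
$c{\left(Z \right)} = - \frac{Z}{4}$ ($c{\left(Z \right)} = Z \left(- \frac{1}{4}\right) = - \frac{Z}{4}$)
$c^{2}{\left(T{\left(6,-1 \right)} \right)} = \left(- \frac{1 - 1}{4}\right)^{2} = \left(\left(- \frac{1}{4}\right) 0\right)^{2} = 0^{2} = 0$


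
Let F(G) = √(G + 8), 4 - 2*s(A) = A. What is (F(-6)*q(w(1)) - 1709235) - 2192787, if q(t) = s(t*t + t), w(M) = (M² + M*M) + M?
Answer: -3902022 - 4*√2 ≈ -3.9020e+6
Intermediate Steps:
s(A) = 2 - A/2
w(M) = M + 2*M² (w(M) = (M² + M²) + M = 2*M² + M = M + 2*M²)
q(t) = 2 - t/2 - t²/2 (q(t) = 2 - (t*t + t)/2 = 2 - (t² + t)/2 = 2 - (t + t²)/2 = 2 + (-t/2 - t²/2) = 2 - t/2 - t²/2)
F(G) = √(8 + G)
(F(-6)*q(w(1)) - 1709235) - 2192787 = (√(8 - 6)*(2 - 1*(1 + 2*1)*(1 + 1*(1 + 2*1))/2) - 1709235) - 2192787 = (√2*(2 - 1*(1 + 2)*(1 + 1*(1 + 2))/2) - 1709235) - 2192787 = (√2*(2 - 1*3*(1 + 1*3)/2) - 1709235) - 2192787 = (√2*(2 - ½*3*(1 + 3)) - 1709235) - 2192787 = (√2*(2 - ½*3*4) - 1709235) - 2192787 = (√2*(2 - 6) - 1709235) - 2192787 = (√2*(-4) - 1709235) - 2192787 = (-4*√2 - 1709235) - 2192787 = (-1709235 - 4*√2) - 2192787 = -3902022 - 4*√2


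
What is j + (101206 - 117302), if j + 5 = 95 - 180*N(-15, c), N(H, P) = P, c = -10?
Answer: -14206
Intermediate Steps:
j = 1890 (j = -5 + (95 - 180*(-10)) = -5 + (95 + 1800) = -5 + 1895 = 1890)
j + (101206 - 117302) = 1890 + (101206 - 117302) = 1890 - 16096 = -14206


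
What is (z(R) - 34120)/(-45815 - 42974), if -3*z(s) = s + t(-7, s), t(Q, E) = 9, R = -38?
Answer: 102331/266367 ≈ 0.38417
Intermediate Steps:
z(s) = -3 - s/3 (z(s) = -(s + 9)/3 = -(9 + s)/3 = -3 - s/3)
(z(R) - 34120)/(-45815 - 42974) = ((-3 - ⅓*(-38)) - 34120)/(-45815 - 42974) = ((-3 + 38/3) - 34120)/(-88789) = (29/3 - 34120)*(-1/88789) = -102331/3*(-1/88789) = 102331/266367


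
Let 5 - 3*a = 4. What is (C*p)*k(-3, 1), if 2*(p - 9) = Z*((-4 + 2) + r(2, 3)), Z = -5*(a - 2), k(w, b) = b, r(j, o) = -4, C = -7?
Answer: 112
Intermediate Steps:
a = ⅓ (a = 5/3 - ⅓*4 = 5/3 - 4/3 = ⅓ ≈ 0.33333)
Z = 25/3 (Z = -5*(⅓ - 2) = -5*(-5/3) = 25/3 ≈ 8.3333)
p = -16 (p = 9 + (25*((-4 + 2) - 4)/3)/2 = 9 + (25*(-2 - 4)/3)/2 = 9 + ((25/3)*(-6))/2 = 9 + (½)*(-50) = 9 - 25 = -16)
(C*p)*k(-3, 1) = -7*(-16)*1 = 112*1 = 112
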